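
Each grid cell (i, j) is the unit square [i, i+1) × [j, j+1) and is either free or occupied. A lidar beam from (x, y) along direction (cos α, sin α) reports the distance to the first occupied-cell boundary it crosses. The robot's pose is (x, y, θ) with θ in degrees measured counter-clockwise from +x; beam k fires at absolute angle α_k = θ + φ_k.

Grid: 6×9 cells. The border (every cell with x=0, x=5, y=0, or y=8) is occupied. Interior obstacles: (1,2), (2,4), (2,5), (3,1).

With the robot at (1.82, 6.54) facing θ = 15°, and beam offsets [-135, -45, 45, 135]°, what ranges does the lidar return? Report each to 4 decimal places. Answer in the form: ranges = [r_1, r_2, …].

beam 1: φ=-135°, α=240°
  dir = (cos 240°, sin 240°) = (-0.5000, -0.8660); from cell (1,6)
  next x-line at t=1.6400, next y-line at t=0.6235; Δt_x=2.0000, Δt_y=1.1547
    y: enter (1,5) at t=0.6235
    x: enter (0,5) at t=1.6400 ← occupied
  → r_1 = 1.6400
beam 2: φ=-45°, α=330°
  dir = (cos 330°, sin 330°) = (0.8660, -0.5000); from cell (1,6)
  next x-line at t=0.2078, next y-line at t=1.0800; Δt_x=1.1547, Δt_y=2.0000
    x: enter (2,6) at t=0.2078
    y: enter (2,5) at t=1.0800 ← occupied
  → r_2 = 1.0800
beam 3: φ=45°, α=60°
  dir = (cos 60°, sin 60°) = (0.5000, 0.8660); from cell (1,6)
  next x-line at t=0.3600, next y-line at t=0.5312; Δt_x=2.0000, Δt_y=1.1547
    x: enter (2,6) at t=0.3600
    y: enter (2,7) at t=0.5312
    y: enter (2,8) at t=1.6859 ← occupied
  → r_3 = 1.6859
beam 4: φ=135°, α=150°
  dir = (cos 150°, sin 150°) = (-0.8660, 0.5000); from cell (1,6)
  next x-line at t=0.9469, next y-line at t=0.9200; Δt_x=1.1547, Δt_y=2.0000
    y: enter (1,7) at t=0.9200
    x: enter (0,7) at t=0.9469 ← occupied
  → r_4 = 0.9469

ranges = [1.6400, 1.0800, 1.6859, 0.9469]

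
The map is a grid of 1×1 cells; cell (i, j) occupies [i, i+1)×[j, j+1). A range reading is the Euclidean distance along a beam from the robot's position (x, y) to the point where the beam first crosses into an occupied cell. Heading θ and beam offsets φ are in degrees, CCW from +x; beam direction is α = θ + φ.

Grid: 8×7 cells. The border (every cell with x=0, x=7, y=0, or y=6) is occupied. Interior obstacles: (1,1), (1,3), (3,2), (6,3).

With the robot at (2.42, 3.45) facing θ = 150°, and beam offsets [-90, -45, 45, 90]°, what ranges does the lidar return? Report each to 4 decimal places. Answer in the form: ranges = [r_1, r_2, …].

ranges = [2.9445, 2.6400, 0.4348, 1.6743]

beam 1: φ=-90°, α=60°
  direction (0.5000, 0.8660); cell (2,3); t to first gridline: x 1.1600, y 0.6351 (then +2.0000 / +1.1547)
    (2,4) via y @ 0.6351
    (3,4) via x @ 1.1600
    (3,5) via y @ 1.7898
    (3,6) via y @ 2.9445  # hit
  → r_1 = 2.9445
beam 2: φ=-45°, α=105°
  direction (-0.2588, 0.9659); cell (2,3); t to first gridline: x 1.6228, y 0.5694 (then +3.8637 / +1.0353)
    (2,4) via y @ 0.5694
    (2,5) via y @ 1.6047
    (1,5) via x @ 1.6228
    (1,6) via y @ 2.6400  # hit
  → r_2 = 2.6400
beam 3: φ=45°, α=195°
  direction (-0.9659, -0.2588); cell (2,3); t to first gridline: x 0.4348, y 1.7387 (then +1.0353 / +3.8637)
    (1,3) via x @ 0.4348  # hit
  → r_3 = 0.4348
beam 4: φ=90°, α=240°
  direction (-0.5000, -0.8660); cell (2,3); t to first gridline: x 0.8400, y 0.5196 (then +2.0000 / +1.1547)
    (2,2) via y @ 0.5196
    (1,2) via x @ 0.8400
    (1,1) via y @ 1.6743  # hit
  → r_4 = 1.6743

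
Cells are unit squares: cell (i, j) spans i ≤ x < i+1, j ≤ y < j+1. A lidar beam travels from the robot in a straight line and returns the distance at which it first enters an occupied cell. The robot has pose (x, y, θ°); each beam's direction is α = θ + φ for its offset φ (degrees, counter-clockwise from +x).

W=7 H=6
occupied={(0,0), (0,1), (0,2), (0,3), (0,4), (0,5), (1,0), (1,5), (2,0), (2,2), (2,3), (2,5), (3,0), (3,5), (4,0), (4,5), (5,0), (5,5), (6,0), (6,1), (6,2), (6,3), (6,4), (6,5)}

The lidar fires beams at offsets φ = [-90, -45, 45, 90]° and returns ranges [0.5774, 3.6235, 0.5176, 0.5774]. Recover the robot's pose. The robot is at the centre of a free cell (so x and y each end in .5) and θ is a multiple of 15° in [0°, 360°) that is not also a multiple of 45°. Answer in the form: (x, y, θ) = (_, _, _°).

The pose lattice has 18·16 = 288 candidates. Test each by forward raycasting.
  (2.5, 4.5, 345°): beam 1 = 0.5176 ≠ 0.5774 ✗
  (1.5, 4.5, 75°): beam 1 = 4.6587 ≠ 0.5774 ✗
  (3.5, 4.5, 75°): beam 1 = 2.5882 ≠ 0.5774 ✗
  (1.5, 4.5, 150°): beam 2 = 0.5176 ≠ 3.6235 ✗
  (5.5, 1.5, 210°): beam 1 = 4.0415 ≠ 0.5774 ✗
  …
  (2.5, 4.5, 30°): r_1=0.5774, r_2=3.6235, r_3=0.5176, r_4=0.5774 — all match ✓
No second candidate reproduces the full scan.

(x, y, θ) = (2.5, 4.5, 30°)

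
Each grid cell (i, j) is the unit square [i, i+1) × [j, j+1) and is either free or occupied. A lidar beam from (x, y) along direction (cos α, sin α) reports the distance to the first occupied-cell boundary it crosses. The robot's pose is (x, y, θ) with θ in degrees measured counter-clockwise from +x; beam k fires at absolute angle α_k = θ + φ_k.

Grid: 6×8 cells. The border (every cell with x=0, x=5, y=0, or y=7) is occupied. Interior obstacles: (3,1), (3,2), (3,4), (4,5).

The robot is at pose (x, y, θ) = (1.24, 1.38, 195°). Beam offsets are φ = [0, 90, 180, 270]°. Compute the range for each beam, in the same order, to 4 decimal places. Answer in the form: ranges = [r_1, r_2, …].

ranges = [0.2485, 0.3934, 1.8221, 0.9273]

beam 1: φ=0°, α=195°
  d=(-0.9659,-0.2588)  start (1,1)  tX=0.2485 tY=1.4682  stride 1/|dx|=1.0353 1/|dy|=3.8637
    cross x-line → (0,1), t=0.2485 (wall)
  → r_1 = 0.2485
beam 2: φ=90°, α=285°
  d=(0.2588,-0.9659)  start (1,1)  tX=2.9364 tY=0.3934  stride 1/|dx|=3.8637 1/|dy|=1.0353
    cross y-line → (1,0), t=0.3934 (wall)
  → r_2 = 0.3934
beam 3: φ=180°, α=15°
  d=(0.9659,0.2588)  start (1,1)  tX=0.7868 tY=2.3955  stride 1/|dx|=1.0353 1/|dy|=3.8637
    cross x-line → (2,1), t=0.7868
    cross x-line → (3,1), t=1.8221 (wall)
  → r_3 = 1.8221
beam 4: φ=270°, α=105°
  d=(-0.2588,0.9659)  start (1,1)  tX=0.9273 tY=0.6419  stride 1/|dx|=3.8637 1/|dy|=1.0353
    cross y-line → (1,2), t=0.6419
    cross x-line → (0,2), t=0.9273 (wall)
  → r_4 = 0.9273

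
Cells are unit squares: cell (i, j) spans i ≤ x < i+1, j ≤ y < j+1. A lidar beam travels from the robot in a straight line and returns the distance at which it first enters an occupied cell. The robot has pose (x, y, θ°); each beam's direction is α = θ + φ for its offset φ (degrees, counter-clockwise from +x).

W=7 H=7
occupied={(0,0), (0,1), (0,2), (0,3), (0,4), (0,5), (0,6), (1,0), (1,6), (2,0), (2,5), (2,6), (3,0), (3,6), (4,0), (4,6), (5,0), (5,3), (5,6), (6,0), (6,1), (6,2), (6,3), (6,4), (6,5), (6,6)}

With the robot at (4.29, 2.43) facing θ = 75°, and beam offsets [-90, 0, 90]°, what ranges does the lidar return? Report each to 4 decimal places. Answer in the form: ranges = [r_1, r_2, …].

ranges = [1.7703, 3.6959, 3.4061]

beam 1: φ=-90°, α=345°
  d=(0.9659,-0.2588)  start (4,2)  tX=0.7350 tY=1.6614  stride 1/|dx|=1.0353 1/|dy|=3.8637
    cross x-line → (5,2), t=0.7350
    cross y-line → (5,1), t=1.6614
    cross x-line → (6,1), t=1.7703 (wall)
  → r_1 = 1.7703
beam 2: φ=0°, α=75°
  d=(0.2588,0.9659)  start (4,2)  tX=2.7432 tY=0.5901  stride 1/|dx|=3.8637 1/|dy|=1.0353
    cross y-line → (4,3), t=0.5901
    cross y-line → (4,4), t=1.6254
    cross y-line → (4,5), t=2.6607
    cross x-line → (5,5), t=2.7432
    cross y-line → (5,6), t=3.6959 (wall)
  → r_2 = 3.6959
beam 3: φ=90°, α=165°
  d=(-0.9659,0.2588)  start (4,2)  tX=0.3002 tY=2.2023  stride 1/|dx|=1.0353 1/|dy|=3.8637
    cross x-line → (3,2), t=0.3002
    cross x-line → (2,2), t=1.3355
    cross y-line → (2,3), t=2.2023
    cross x-line → (1,3), t=2.3708
    cross x-line → (0,3), t=3.4061 (wall)
  → r_3 = 3.4061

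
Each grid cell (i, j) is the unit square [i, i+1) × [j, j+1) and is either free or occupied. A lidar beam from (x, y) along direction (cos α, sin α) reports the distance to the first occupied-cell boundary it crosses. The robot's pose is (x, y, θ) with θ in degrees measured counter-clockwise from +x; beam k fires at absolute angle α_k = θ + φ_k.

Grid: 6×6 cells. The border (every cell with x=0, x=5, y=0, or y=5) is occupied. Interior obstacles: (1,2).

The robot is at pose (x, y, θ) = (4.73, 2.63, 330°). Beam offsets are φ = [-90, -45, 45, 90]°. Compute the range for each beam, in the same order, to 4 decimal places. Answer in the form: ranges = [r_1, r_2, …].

beam 1: φ=-90°, α=240°
  cosα=-0.5000 sinα=-0.8660 | (4,2) | tMaxX 1.4600 tMaxY 0.7275 | tΔX 2.0000 tΔY 1.1547
    t=0.7275 [y] (4,1)
    t=1.4600 [x] (3,1)
    t=1.8822 [y] (3,0) — stop
  → r_1 = 1.8822
beam 2: φ=-45°, α=285°
  cosα=0.2588 sinα=-0.9659 | (4,2) | tMaxX 1.0432 tMaxY 0.6522 | tΔX 3.8637 tΔY 1.0353
    t=0.6522 [y] (4,1)
    t=1.0432 [x] (5,1) — stop
  → r_2 = 1.0432
beam 3: φ=45°, α=15°
  cosα=0.9659 sinα=0.2588 | (4,2) | tMaxX 0.2795 tMaxY 1.4296 | tΔX 1.0353 tΔY 3.8637
    t=0.2795 [x] (5,2) — stop
  → r_3 = 0.2795
beam 4: φ=90°, α=60°
  cosα=0.5000 sinα=0.8660 | (4,2) | tMaxX 0.5400 tMaxY 0.4272 | tΔX 2.0000 tΔY 1.1547
    t=0.4272 [y] (4,3)
    t=0.5400 [x] (5,3) — stop
  → r_4 = 0.5400

ranges = [1.8822, 1.0432, 0.2795, 0.5400]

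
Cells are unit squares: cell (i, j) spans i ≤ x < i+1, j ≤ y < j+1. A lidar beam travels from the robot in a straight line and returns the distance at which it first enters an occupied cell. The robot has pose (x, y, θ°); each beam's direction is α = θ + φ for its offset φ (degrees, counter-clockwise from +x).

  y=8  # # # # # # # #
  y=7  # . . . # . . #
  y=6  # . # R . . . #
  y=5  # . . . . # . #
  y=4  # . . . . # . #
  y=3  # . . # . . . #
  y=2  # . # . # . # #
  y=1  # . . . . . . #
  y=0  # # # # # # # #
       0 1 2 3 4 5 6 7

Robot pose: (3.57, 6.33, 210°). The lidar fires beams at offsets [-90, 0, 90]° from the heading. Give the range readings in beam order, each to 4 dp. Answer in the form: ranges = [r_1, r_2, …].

ranges = [1.9283, 0.6582, 4.8600]

beam 1: φ=-90°, α=120°
  direction (-0.5000, 0.8660); cell (3,6); t to first gridline: x 1.1400, y 0.7736 (then +2.0000 / +1.1547)
    (3,7) via y @ 0.7736
    (2,7) via x @ 1.1400
    (2,8) via y @ 1.9283  # hit
  → r_1 = 1.9283
beam 2: φ=0°, α=210°
  direction (-0.8660, -0.5000); cell (3,6); t to first gridline: x 0.6582, y 0.6600 (then +1.1547 / +2.0000)
    (2,6) via x @ 0.6582  # hit
  → r_2 = 0.6582
beam 3: φ=90°, α=300°
  direction (0.5000, -0.8660); cell (3,6); t to first gridline: x 0.8600, y 0.3811 (then +2.0000 / +1.1547)
    (3,5) via y @ 0.3811
    (4,5) via x @ 0.8600
    (4,4) via y @ 1.5358
    (4,3) via y @ 2.6905
    (5,3) via x @ 2.8600
    (5,2) via y @ 3.8452
    (6,2) via x @ 4.8600  # hit
  → r_3 = 4.8600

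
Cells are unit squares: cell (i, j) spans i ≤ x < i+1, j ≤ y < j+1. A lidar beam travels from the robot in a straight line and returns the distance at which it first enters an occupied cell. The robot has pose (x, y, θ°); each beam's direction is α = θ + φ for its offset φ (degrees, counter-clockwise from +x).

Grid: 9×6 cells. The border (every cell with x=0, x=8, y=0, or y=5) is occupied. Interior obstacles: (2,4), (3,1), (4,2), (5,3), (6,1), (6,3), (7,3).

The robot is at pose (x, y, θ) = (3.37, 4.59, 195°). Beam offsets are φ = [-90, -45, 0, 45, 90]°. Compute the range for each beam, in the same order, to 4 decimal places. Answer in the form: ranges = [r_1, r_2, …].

ranges = [0.4245, 0.4272, 0.3831, 4.1454, 2.4341]

beam 1: φ=-90°, α=105°
  direction (-0.2588, 0.9659); cell (3,4); t to first gridline: x 1.4296, y 0.4245 (then +3.8637 / +1.0353)
    (3,5) via y @ 0.4245  # hit
  → r_1 = 0.4245
beam 2: φ=-45°, α=150°
  direction (-0.8660, 0.5000); cell (3,4); t to first gridline: x 0.4272, y 0.8200 (then +1.1547 / +2.0000)
    (2,4) via x @ 0.4272  # hit
  → r_2 = 0.4272
beam 3: φ=0°, α=195°
  direction (-0.9659, -0.2588); cell (3,4); t to first gridline: x 0.3831, y 2.2796 (then +1.0353 / +3.8637)
    (2,4) via x @ 0.3831  # hit
  → r_3 = 0.3831
beam 4: φ=45°, α=240°
  direction (-0.5000, -0.8660); cell (3,4); t to first gridline: x 0.7400, y 0.6813 (then +2.0000 / +1.1547)
    (3,3) via y @ 0.6813
    (2,3) via x @ 0.7400
    (2,2) via y @ 1.8360
    (1,2) via x @ 2.7400
    (1,1) via y @ 2.9907
    (1,0) via y @ 4.1454  # hit
  → r_4 = 4.1454
beam 5: φ=90°, α=285°
  direction (0.2588, -0.9659); cell (3,4); t to first gridline: x 2.4341, y 0.6108 (then +3.8637 / +1.0353)
    (3,3) via y @ 0.6108
    (3,2) via y @ 1.6461
    (4,2) via x @ 2.4341  # hit
  → r_5 = 2.4341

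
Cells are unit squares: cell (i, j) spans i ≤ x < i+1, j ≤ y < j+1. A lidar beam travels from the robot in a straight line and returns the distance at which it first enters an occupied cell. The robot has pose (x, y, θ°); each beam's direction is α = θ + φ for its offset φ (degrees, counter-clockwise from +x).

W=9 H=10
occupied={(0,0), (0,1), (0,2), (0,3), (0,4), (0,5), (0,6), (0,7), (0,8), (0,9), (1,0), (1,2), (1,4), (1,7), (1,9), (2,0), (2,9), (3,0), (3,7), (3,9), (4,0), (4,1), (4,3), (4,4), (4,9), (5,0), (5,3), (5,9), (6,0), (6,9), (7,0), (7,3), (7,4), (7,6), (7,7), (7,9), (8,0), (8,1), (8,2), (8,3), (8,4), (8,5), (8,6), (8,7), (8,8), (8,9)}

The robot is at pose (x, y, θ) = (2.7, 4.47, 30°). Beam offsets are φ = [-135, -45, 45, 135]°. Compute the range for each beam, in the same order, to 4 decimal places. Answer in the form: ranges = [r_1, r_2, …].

ranges = [3.5924, 1.3459, 2.6192, 0.7247]

beam 1: φ=-135°, α=255°
  direction (-0.2588, -0.9659); cell (2,4); t to first gridline: x 2.7046, y 0.4866 (then +3.8637 / +1.0353)
    (2,3) via y @ 0.4866
    (2,2) via y @ 1.5219
    (2,1) via y @ 2.5571
    (1,1) via x @ 2.7046
    (1,0) via y @ 3.5924  # hit
  → r_1 = 3.5924
beam 2: φ=-45°, α=345°
  direction (0.9659, -0.2588); cell (2,4); t to first gridline: x 0.3106, y 1.8159 (then +1.0353 / +3.8637)
    (3,4) via x @ 0.3106
    (4,4) via x @ 1.3459  # hit
  → r_2 = 1.3459
beam 3: φ=45°, α=75°
  direction (0.2588, 0.9659); cell (2,4); t to first gridline: x 1.1591, y 0.5487 (then +3.8637 / +1.0353)
    (2,5) via y @ 0.5487
    (3,5) via x @ 1.1591
    (3,6) via y @ 1.5840
    (3,7) via y @ 2.6192  # hit
  → r_3 = 2.6192
beam 4: φ=135°, α=165°
  direction (-0.9659, 0.2588); cell (2,4); t to first gridline: x 0.7247, y 2.0478 (then +1.0353 / +3.8637)
    (1,4) via x @ 0.7247  # hit
  → r_4 = 0.7247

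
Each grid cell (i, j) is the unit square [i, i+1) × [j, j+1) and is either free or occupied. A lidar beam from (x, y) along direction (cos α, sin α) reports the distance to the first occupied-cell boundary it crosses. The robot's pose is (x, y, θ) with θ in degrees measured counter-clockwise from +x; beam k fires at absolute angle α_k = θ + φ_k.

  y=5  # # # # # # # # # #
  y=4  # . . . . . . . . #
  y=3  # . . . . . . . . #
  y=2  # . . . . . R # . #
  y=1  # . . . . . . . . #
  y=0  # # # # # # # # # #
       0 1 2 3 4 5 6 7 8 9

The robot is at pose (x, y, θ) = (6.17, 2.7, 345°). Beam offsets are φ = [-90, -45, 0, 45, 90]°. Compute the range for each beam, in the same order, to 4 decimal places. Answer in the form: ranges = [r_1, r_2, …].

beam 1: φ=-90°, α=255°
  direction (-0.2588, -0.9659); cell (6,2); t to first gridline: x 0.6568, y 0.7247 (then +3.8637 / +1.0353)
    (5,2) via x @ 0.6568
    (5,1) via y @ 0.7247
    (5,0) via y @ 1.7600  # hit
  → r_1 = 1.7600
beam 2: φ=-45°, α=300°
  direction (0.5000, -0.8660); cell (6,2); t to first gridline: x 1.6600, y 0.8083 (then +2.0000 / +1.1547)
    (6,1) via y @ 0.8083
    (7,1) via x @ 1.6600
    (7,0) via y @ 1.9630  # hit
  → r_2 = 1.9630
beam 3: φ=0°, α=345°
  direction (0.9659, -0.2588); cell (6,2); t to first gridline: x 0.8593, y 2.7046 (then +1.0353 / +3.8637)
    (7,2) via x @ 0.8593  # hit
  → r_3 = 0.8593
beam 4: φ=45°, α=30°
  direction (0.8660, 0.5000); cell (6,2); t to first gridline: x 0.9584, y 0.6000 (then +1.1547 / +2.0000)
    (6,3) via y @ 0.6000
    (7,3) via x @ 0.9584
    (8,3) via x @ 2.1131
    (8,4) via y @ 2.6000
    (9,4) via x @ 3.2678  # hit
  → r_4 = 3.2678
beam 5: φ=90°, α=75°
  direction (0.2588, 0.9659); cell (6,2); t to first gridline: x 3.2069, y 0.3106 (then +3.8637 / +1.0353)
    (6,3) via y @ 0.3106
    (6,4) via y @ 1.3459
    (6,5) via y @ 2.3811  # hit
  → r_5 = 2.3811

ranges = [1.7600, 1.9630, 0.8593, 3.2678, 2.3811]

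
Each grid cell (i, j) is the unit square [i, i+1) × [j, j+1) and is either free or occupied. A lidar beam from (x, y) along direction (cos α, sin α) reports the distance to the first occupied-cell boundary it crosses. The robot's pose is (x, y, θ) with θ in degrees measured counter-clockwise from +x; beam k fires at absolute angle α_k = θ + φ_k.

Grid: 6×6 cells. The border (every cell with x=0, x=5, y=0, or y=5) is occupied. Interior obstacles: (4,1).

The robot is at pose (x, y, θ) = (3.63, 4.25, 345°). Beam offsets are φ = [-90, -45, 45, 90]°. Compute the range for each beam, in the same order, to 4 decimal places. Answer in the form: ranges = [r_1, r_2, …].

beam 1: φ=-90°, α=255°
  direction (-0.2588, -0.9659); cell (3,4); t to first gridline: x 2.4341, y 0.2588 (then +3.8637 / +1.0353)
    (3,3) via y @ 0.2588
    (3,2) via y @ 1.2941
    (3,1) via y @ 2.3294
    (2,1) via x @ 2.4341
    (2,0) via y @ 3.3646  # hit
  → r_1 = 3.3646
beam 2: φ=-45°, α=300°
  direction (0.5000, -0.8660); cell (3,4); t to first gridline: x 0.7400, y 0.2887 (then +2.0000 / +1.1547)
    (3,3) via y @ 0.2887
    (4,3) via x @ 0.7400
    (4,2) via y @ 1.4434
    (4,1) via y @ 2.5981  # hit
  → r_2 = 2.5981
beam 3: φ=45°, α=30°
  direction (0.8660, 0.5000); cell (3,4); t to first gridline: x 0.4272, y 1.5000 (then +1.1547 / +2.0000)
    (4,4) via x @ 0.4272
    (4,5) via y @ 1.5000  # hit
  → r_3 = 1.5000
beam 4: φ=90°, α=75°
  direction (0.2588, 0.9659); cell (3,4); t to first gridline: x 1.4296, y 0.7765 (then +3.8637 / +1.0353)
    (3,5) via y @ 0.7765  # hit
  → r_4 = 0.7765

ranges = [3.3646, 2.5981, 1.5000, 0.7765]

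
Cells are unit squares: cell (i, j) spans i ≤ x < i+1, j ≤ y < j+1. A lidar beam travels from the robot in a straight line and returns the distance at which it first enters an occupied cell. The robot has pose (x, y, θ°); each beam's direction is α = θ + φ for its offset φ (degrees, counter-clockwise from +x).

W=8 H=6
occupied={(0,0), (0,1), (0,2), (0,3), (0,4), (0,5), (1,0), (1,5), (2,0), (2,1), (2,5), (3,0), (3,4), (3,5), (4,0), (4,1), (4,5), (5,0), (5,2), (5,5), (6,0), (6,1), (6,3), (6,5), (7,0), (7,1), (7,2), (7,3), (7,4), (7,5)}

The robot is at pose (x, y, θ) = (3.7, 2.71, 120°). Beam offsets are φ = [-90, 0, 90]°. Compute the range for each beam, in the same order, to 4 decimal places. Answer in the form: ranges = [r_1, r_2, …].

beam 1: φ=-90°, α=30°
  dir = (cos 30°, sin 30°) = (0.8660, 0.5000); from cell (3,2)
  next x-line at t=0.3464, next y-line at t=0.5800; Δt_x=1.1547, Δt_y=2.0000
    x: enter (4,2) at t=0.3464
    y: enter (4,3) at t=0.5800
    x: enter (5,3) at t=1.5011
    y: enter (5,4) at t=2.5800
    x: enter (6,4) at t=2.6558
    x: enter (7,4) at t=3.8105 ← occupied
  → r_1 = 3.8105
beam 2: φ=0°, α=120°
  dir = (cos 120°, sin 120°) = (-0.5000, 0.8660); from cell (3,2)
  next x-line at t=1.4000, next y-line at t=0.3349; Δt_x=2.0000, Δt_y=1.1547
    y: enter (3,3) at t=0.3349
    x: enter (2,3) at t=1.4000
    y: enter (2,4) at t=1.4896
    y: enter (2,5) at t=2.6443 ← occupied
  → r_2 = 2.6443
beam 3: φ=90°, α=210°
  dir = (cos 210°, sin 210°) = (-0.8660, -0.5000); from cell (3,2)
  next x-line at t=0.8083, next y-line at t=1.4200; Δt_x=1.1547, Δt_y=2.0000
    x: enter (2,2) at t=0.8083
    y: enter (2,1) at t=1.4200 ← occupied
  → r_3 = 1.4200

ranges = [3.8105, 2.6443, 1.4200]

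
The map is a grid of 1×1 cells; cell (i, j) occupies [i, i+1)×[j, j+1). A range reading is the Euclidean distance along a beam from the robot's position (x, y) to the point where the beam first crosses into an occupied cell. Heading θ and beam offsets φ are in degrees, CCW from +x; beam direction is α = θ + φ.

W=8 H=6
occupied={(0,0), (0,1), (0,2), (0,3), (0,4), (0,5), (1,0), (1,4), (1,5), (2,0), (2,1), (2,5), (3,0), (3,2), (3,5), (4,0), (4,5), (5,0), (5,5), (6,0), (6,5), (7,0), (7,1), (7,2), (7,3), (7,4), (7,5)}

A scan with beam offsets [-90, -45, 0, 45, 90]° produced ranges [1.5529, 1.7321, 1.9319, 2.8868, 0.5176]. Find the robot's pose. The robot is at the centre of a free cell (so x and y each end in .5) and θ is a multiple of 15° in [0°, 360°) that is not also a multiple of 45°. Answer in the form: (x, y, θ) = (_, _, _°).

The pose lattice has 21·16 = 336 candidates. Test each by forward raycasting.
  (1.5, 3.5, 195°): beam 1 = 0.5176 ≠ 1.5529 ✗
  (4.5, 3.5, 60°): beam 1 = 2.8868 ≠ 1.5529 ✗
  (6.5, 2.5, 300°): beam 1 = 3.0000 ≠ 1.5529 ✗
  (1.5, 2.5, 255°): beam 1 = 0.5176 ≠ 1.5529 ✗
  …
  (3.5, 3.5, 165°): r_1=1.5529, r_2=1.7321, r_3=1.9319, r_4=2.8868, r_5=0.5176 — all match ✓
Unique over the lattice → pose = (3.5, 3.5, 165°).

(x, y, θ) = (3.5, 3.5, 165°)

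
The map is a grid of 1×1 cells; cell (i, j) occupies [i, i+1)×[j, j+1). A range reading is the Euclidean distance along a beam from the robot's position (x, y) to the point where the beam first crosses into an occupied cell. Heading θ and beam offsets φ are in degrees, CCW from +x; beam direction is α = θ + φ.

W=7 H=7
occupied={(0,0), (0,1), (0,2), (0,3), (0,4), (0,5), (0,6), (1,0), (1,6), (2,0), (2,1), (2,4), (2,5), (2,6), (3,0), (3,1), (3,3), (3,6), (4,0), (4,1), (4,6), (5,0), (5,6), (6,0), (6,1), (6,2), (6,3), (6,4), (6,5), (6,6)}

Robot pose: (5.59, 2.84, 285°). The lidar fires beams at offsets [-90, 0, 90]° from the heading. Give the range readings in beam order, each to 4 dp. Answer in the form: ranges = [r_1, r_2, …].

ranges = [3.2455, 1.5841, 0.4245]

beam 1: φ=-90°, α=195°
  dir = (cos 195°, sin 195°) = (-0.9659, -0.2588); from cell (5,2)
  next x-line at t=0.6108, next y-line at t=3.2455; Δt_x=1.0353, Δt_y=3.8637
    x: enter (4,2) at t=0.6108
    x: enter (3,2) at t=1.6461
    x: enter (2,2) at t=2.6814
    y: enter (2,1) at t=3.2455 ← occupied
  → r_1 = 3.2455
beam 2: φ=0°, α=285°
  dir = (cos 285°, sin 285°) = (0.2588, -0.9659); from cell (5,2)
  next x-line at t=1.5841, next y-line at t=0.8696; Δt_x=3.8637, Δt_y=1.0353
    y: enter (5,1) at t=0.8696
    x: enter (6,1) at t=1.5841 ← occupied
  → r_2 = 1.5841
beam 3: φ=90°, α=15°
  dir = (cos 15°, sin 15°) = (0.9659, 0.2588); from cell (5,2)
  next x-line at t=0.4245, next y-line at t=0.6182; Δt_x=1.0353, Δt_y=3.8637
    x: enter (6,2) at t=0.4245 ← occupied
  → r_3 = 0.4245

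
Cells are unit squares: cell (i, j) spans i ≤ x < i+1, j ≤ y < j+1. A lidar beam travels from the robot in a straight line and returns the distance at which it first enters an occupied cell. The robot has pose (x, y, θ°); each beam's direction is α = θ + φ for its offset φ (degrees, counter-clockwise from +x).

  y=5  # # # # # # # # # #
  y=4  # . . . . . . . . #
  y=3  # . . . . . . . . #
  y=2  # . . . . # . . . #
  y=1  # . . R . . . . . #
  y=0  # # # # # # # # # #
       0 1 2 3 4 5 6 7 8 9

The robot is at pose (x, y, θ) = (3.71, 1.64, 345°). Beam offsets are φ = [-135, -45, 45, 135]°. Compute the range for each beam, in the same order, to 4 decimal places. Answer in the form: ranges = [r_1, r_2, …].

beam 1: φ=-135°, α=210°
  cosα=-0.8660 sinα=-0.5000 | (3,1) | tMaxX 0.8198 tMaxY 1.2800 | tΔX 1.1547 tΔY 2.0000
    t=0.8198 [x] (2,1)
    t=1.2800 [y] (2,0) — stop
  → r_1 = 1.2800
beam 2: φ=-45°, α=300°
  cosα=0.5000 sinα=-0.8660 | (3,1) | tMaxX 0.5800 tMaxY 0.7390 | tΔX 2.0000 tΔY 1.1547
    t=0.5800 [x] (4,1)
    t=0.7390 [y] (4,0) — stop
  → r_2 = 0.7390
beam 3: φ=45°, α=30°
  cosα=0.8660 sinα=0.5000 | (3,1) | tMaxX 0.3349 tMaxY 0.7200 | tΔX 1.1547 tΔY 2.0000
    t=0.3349 [x] (4,1)
    t=0.7200 [y] (4,2)
    t=1.4896 [x] (5,2) — stop
  → r_3 = 1.4896
beam 4: φ=135°, α=120°
  cosα=-0.5000 sinα=0.8660 | (3,1) | tMaxX 1.4200 tMaxY 0.4157 | tΔX 2.0000 tΔY 1.1547
    t=0.4157 [y] (3,2)
    t=1.4200 [x] (2,2)
    t=1.5704 [y] (2,3)
    t=2.7251 [y] (2,4)
    t=3.4200 [x] (1,4)
    t=3.8798 [y] (1,5) — stop
  → r_4 = 3.8798

ranges = [1.2800, 0.7390, 1.4896, 3.8798]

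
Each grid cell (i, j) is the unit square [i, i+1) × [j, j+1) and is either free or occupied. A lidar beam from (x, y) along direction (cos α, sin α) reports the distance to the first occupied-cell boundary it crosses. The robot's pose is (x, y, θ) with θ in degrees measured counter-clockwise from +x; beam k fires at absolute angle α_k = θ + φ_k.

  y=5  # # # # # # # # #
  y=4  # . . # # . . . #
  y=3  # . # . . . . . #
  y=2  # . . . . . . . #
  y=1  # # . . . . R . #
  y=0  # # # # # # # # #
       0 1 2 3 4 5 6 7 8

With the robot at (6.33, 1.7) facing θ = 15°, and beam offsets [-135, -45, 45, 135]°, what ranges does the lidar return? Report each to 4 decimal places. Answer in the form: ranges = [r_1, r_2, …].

beam 1: φ=-135°, α=240°
  d=(-0.5000,-0.8660)  start (6,1)  tX=0.6600 tY=0.8083  stride 1/|dx|=2.0000 1/|dy|=1.1547
    cross x-line → (5,1), t=0.6600
    cross y-line → (5,0), t=0.8083 (wall)
  → r_1 = 0.8083
beam 2: φ=-45°, α=330°
  d=(0.8660,-0.5000)  start (6,1)  tX=0.7736 tY=1.4000  stride 1/|dx|=1.1547 1/|dy|=2.0000
    cross x-line → (7,1), t=0.7736
    cross y-line → (7,0), t=1.4000 (wall)
  → r_2 = 1.4000
beam 3: φ=45°, α=60°
  d=(0.5000,0.8660)  start (6,1)  tX=1.3400 tY=0.3464  stride 1/|dx|=2.0000 1/|dy|=1.1547
    cross y-line → (6,2), t=0.3464
    cross x-line → (7,2), t=1.3400
    cross y-line → (7,3), t=1.5011
    cross y-line → (7,4), t=2.6558
    cross x-line → (8,4), t=3.3400 (wall)
  → r_3 = 3.3400
beam 4: φ=135°, α=150°
  d=(-0.8660,0.5000)  start (6,1)  tX=0.3811 tY=0.6000  stride 1/|dx|=1.1547 1/|dy|=2.0000
    cross x-line → (5,1), t=0.3811
    cross y-line → (5,2), t=0.6000
    cross x-line → (4,2), t=1.5358
    cross y-line → (4,3), t=2.6000
    cross x-line → (3,3), t=2.6905
    cross x-line → (2,3), t=3.8452 (wall)
  → r_4 = 3.8452

ranges = [0.8083, 1.4000, 3.3400, 3.8452]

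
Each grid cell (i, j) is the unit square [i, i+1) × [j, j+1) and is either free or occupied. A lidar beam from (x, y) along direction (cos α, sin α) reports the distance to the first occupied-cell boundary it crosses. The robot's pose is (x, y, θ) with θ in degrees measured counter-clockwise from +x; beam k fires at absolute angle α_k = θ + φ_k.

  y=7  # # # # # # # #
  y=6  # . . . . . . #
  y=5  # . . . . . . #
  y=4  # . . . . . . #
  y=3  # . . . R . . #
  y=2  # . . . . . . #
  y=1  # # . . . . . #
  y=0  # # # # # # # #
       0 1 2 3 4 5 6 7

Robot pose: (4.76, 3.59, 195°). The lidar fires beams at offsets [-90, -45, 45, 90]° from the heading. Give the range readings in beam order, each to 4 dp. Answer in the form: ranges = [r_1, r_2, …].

beam 1: φ=-90°, α=105°
  direction (-0.2588, 0.9659); cell (4,3); t to first gridline: x 2.9364, y 0.4245 (then +3.8637 / +1.0353)
    (4,4) via y @ 0.4245
    (4,5) via y @ 1.4597
    (4,6) via y @ 2.4950
    (3,6) via x @ 2.9364
    (3,7) via y @ 3.5303  # hit
  → r_1 = 3.5303
beam 2: φ=-45°, α=150°
  direction (-0.8660, 0.5000); cell (4,3); t to first gridline: x 0.8776, y 0.8200 (then +1.1547 / +2.0000)
    (4,4) via y @ 0.8200
    (3,4) via x @ 0.8776
    (2,4) via x @ 2.0323
    (2,5) via y @ 2.8200
    (1,5) via x @ 3.1870
    (0,5) via x @ 4.3417  # hit
  → r_2 = 4.3417
beam 3: φ=45°, α=240°
  direction (-0.5000, -0.8660); cell (4,3); t to first gridline: x 1.5200, y 0.6813 (then +2.0000 / +1.1547)
    (4,2) via y @ 0.6813
    (3,2) via x @ 1.5200
    (3,1) via y @ 1.8360
    (3,0) via y @ 2.9907  # hit
  → r_3 = 2.9907
beam 4: φ=90°, α=285°
  direction (0.2588, -0.9659); cell (4,3); t to first gridline: x 0.9273, y 0.6108 (then +3.8637 / +1.0353)
    (4,2) via y @ 0.6108
    (5,2) via x @ 0.9273
    (5,1) via y @ 1.6461
    (5,0) via y @ 2.6814  # hit
  → r_4 = 2.6814

ranges = [3.5303, 4.3417, 2.9907, 2.6814]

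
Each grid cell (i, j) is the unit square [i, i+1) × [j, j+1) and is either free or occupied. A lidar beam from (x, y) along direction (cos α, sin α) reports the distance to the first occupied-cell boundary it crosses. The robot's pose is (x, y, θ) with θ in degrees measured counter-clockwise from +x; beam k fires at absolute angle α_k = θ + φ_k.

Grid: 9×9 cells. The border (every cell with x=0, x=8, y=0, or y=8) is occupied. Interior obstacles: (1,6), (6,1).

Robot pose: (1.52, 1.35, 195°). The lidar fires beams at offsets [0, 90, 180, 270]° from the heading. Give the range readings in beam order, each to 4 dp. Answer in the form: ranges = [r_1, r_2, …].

ranges = [0.5383, 0.3623, 6.7086, 2.0091]

beam 1: φ=0°, α=195°
  cosα=-0.9659 sinα=-0.2588 | (1,1) | tMaxX 0.5383 tMaxY 1.3523 | tΔX 1.0353 tΔY 3.8637
    t=0.5383 [x] (0,1) — stop
  → r_1 = 0.5383
beam 2: φ=90°, α=285°
  cosα=0.2588 sinα=-0.9659 | (1,1) | tMaxX 1.8546 tMaxY 0.3623 | tΔX 3.8637 tΔY 1.0353
    t=0.3623 [y] (1,0) — stop
  → r_2 = 0.3623
beam 3: φ=180°, α=15°
  cosα=0.9659 sinα=0.2588 | (1,1) | tMaxX 0.4969 tMaxY 2.5114 | tΔX 1.0353 tΔY 3.8637
    t=0.4969 [x] (2,1)
    t=1.5322 [x] (3,1)
    t=2.5114 [y] (3,2)
    t=2.5675 [x] (4,2)
    t=3.6028 [x] (5,2)
    t=4.6380 [x] (6,2)
    t=5.6733 [x] (7,2)
    t=6.3751 [y] (7,3)
    t=6.7086 [x] (8,3) — stop
  → r_3 = 6.7086
beam 4: φ=270°, α=105°
  cosα=-0.2588 sinα=0.9659 | (1,1) | tMaxX 2.0091 tMaxY 0.6729 | tΔX 3.8637 tΔY 1.0353
    t=0.6729 [y] (1,2)
    t=1.7082 [y] (1,3)
    t=2.0091 [x] (0,3) — stop
  → r_4 = 2.0091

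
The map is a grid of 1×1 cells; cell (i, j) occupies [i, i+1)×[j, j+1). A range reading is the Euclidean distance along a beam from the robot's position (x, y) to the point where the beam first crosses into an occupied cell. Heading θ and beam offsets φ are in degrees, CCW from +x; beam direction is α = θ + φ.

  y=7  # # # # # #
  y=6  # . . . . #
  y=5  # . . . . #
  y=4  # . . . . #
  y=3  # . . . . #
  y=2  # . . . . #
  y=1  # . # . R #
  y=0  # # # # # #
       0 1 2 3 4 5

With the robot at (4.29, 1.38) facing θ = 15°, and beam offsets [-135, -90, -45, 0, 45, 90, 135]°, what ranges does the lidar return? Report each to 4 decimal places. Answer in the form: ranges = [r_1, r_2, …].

beam 1: φ=-135°, α=240°
  direction (-0.5000, -0.8660); cell (4,1); t to first gridline: x 0.5800, y 0.4388 (then +2.0000 / +1.1547)
    (4,0) via y @ 0.4388  # hit
  → r_1 = 0.4388
beam 2: φ=-90°, α=285°
  direction (0.2588, -0.9659); cell (4,1); t to first gridline: x 2.7432, y 0.3934 (then +3.8637 / +1.0353)
    (4,0) via y @ 0.3934  # hit
  → r_2 = 0.3934
beam 3: φ=-45°, α=330°
  direction (0.8660, -0.5000); cell (4,1); t to first gridline: x 0.8198, y 0.7600 (then +1.1547 / +2.0000)
    (4,0) via y @ 0.7600  # hit
  → r_3 = 0.7600
beam 4: φ=0°, α=15°
  direction (0.9659, 0.2588); cell (4,1); t to first gridline: x 0.7350, y 2.3955 (then +1.0353 / +3.8637)
    (5,1) via x @ 0.7350  # hit
  → r_4 = 0.7350
beam 5: φ=45°, α=60°
  direction (0.5000, 0.8660); cell (4,1); t to first gridline: x 1.4200, y 0.7159 (then +2.0000 / +1.1547)
    (4,2) via y @ 0.7159
    (5,2) via x @ 1.4200  # hit
  → r_5 = 1.4200
beam 6: φ=90°, α=105°
  direction (-0.2588, 0.9659); cell (4,1); t to first gridline: x 1.1205, y 0.6419 (then +3.8637 / +1.0353)
    (4,2) via y @ 0.6419
    (3,2) via x @ 1.1205
    (3,3) via y @ 1.6771
    (3,4) via y @ 2.7124
    (3,5) via y @ 3.7477
    (3,6) via y @ 4.7830
    (2,6) via x @ 4.9842
    (2,7) via y @ 5.8183  # hit
  → r_6 = 5.8183
beam 7: φ=135°, α=150°
  direction (-0.8660, 0.5000); cell (4,1); t to first gridline: x 0.3349, y 1.2400 (then +1.1547 / +2.0000)
    (3,1) via x @ 0.3349
    (3,2) via y @ 1.2400
    (2,2) via x @ 1.4896
    (1,2) via x @ 2.6443
    (1,3) via y @ 3.2400
    (0,3) via x @ 3.7990  # hit
  → r_7 = 3.7990

ranges = [0.4388, 0.3934, 0.7600, 0.7350, 1.4200, 5.8183, 3.7990]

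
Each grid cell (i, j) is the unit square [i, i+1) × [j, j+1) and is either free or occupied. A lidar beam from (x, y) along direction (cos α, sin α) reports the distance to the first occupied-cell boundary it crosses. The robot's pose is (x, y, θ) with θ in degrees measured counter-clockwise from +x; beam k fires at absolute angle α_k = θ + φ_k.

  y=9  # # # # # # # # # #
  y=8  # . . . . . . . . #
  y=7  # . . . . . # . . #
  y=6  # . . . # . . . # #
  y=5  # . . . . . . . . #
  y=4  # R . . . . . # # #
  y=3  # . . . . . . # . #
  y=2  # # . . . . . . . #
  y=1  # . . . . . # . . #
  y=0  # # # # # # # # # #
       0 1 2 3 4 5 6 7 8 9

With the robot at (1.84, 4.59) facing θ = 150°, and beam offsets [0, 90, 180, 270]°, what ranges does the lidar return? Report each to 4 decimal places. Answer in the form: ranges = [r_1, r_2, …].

beam 1: φ=0°, α=150°
  direction (-0.8660, 0.5000); cell (1,4); t to first gridline: x 0.9699, y 0.8200 (then +1.1547 / +2.0000)
    (1,5) via y @ 0.8200
    (0,5) via x @ 0.9699  # hit
  → r_1 = 0.9699
beam 2: φ=90°, α=240°
  direction (-0.5000, -0.8660); cell (1,4); t to first gridline: x 1.6800, y 0.6813 (then +2.0000 / +1.1547)
    (1,3) via y @ 0.6813
    (0,3) via x @ 1.6800  # hit
  → r_2 = 1.6800
beam 3: φ=180°, α=330°
  direction (0.8660, -0.5000); cell (1,4); t to first gridline: x 0.1848, y 1.1800 (then +1.1547 / +2.0000)
    (2,4) via x @ 0.1848
    (2,3) via y @ 1.1800
    (3,3) via x @ 1.3395
    (4,3) via x @ 2.4942
    (4,2) via y @ 3.1800
    (5,2) via x @ 3.6489
    (6,2) via x @ 4.8036
    (6,1) via y @ 5.1800  # hit
  → r_3 = 5.1800
beam 4: φ=270°, α=60°
  direction (0.5000, 0.8660); cell (1,4); t to first gridline: x 0.3200, y 0.4734 (then +2.0000 / +1.1547)
    (2,4) via x @ 0.3200
    (2,5) via y @ 0.4734
    (2,6) via y @ 1.6281
    (3,6) via x @ 2.3200
    (3,7) via y @ 2.7828
    (3,8) via y @ 3.9375
    (4,8) via x @ 4.3200
    (4,9) via y @ 5.0922  # hit
  → r_4 = 5.0922

ranges = [0.9699, 1.6800, 5.1800, 5.0922]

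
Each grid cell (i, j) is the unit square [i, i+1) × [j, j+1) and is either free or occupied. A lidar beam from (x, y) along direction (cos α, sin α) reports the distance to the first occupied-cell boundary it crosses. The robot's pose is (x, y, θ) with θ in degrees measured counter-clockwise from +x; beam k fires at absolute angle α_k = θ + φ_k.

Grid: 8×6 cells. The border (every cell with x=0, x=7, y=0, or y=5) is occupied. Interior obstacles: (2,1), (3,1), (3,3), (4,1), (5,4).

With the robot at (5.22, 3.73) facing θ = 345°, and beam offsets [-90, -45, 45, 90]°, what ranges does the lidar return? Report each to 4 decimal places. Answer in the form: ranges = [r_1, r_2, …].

beam 1: φ=-90°, α=255°
  d=(-0.2588,-0.9659)  start (5,3)  tX=0.8500 tY=0.7558  stride 1/|dx|=3.8637 1/|dy|=1.0353
    cross y-line → (5,2), t=0.7558
    cross x-line → (4,2), t=0.8500
    cross y-line → (4,1), t=1.7910 (wall)
  → r_1 = 1.7910
beam 2: φ=-45°, α=300°
  d=(0.5000,-0.8660)  start (5,3)  tX=1.5600 tY=0.8429  stride 1/|dx|=2.0000 1/|dy|=1.1547
    cross y-line → (5,2), t=0.8429
    cross x-line → (6,2), t=1.5600
    cross y-line → (6,1), t=1.9976
    cross y-line → (6,0), t=3.1523 (wall)
  → r_2 = 3.1523
beam 3: φ=45°, α=30°
  d=(0.8660,0.5000)  start (5,3)  tX=0.9007 tY=0.5400  stride 1/|dx|=1.1547 1/|dy|=2.0000
    cross y-line → (5,4), t=0.5400 (wall)
  → r_3 = 0.5400
beam 4: φ=90°, α=75°
  d=(0.2588,0.9659)  start (5,3)  tX=3.0137 tY=0.2795  stride 1/|dx|=3.8637 1/|dy|=1.0353
    cross y-line → (5,4), t=0.2795 (wall)
  → r_4 = 0.2795

ranges = [1.7910, 3.1523, 0.5400, 0.2795]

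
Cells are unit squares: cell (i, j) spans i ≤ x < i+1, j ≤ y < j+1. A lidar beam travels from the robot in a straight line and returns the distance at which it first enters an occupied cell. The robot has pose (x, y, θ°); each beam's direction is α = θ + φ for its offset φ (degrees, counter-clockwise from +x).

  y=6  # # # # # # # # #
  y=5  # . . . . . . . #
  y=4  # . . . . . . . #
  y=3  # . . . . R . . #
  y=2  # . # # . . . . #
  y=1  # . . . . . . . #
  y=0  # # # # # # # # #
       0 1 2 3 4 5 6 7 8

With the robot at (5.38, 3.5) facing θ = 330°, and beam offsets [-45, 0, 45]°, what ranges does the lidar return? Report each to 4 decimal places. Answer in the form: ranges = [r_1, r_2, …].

ranges = [2.5882, 3.0253, 2.7124]

beam 1: φ=-45°, α=285°
  dir = (cos 285°, sin 285°) = (0.2588, -0.9659); from cell (5,3)
  next x-line at t=2.3955, next y-line at t=0.5176; Δt_x=3.8637, Δt_y=1.0353
    y: enter (5,2) at t=0.5176
    y: enter (5,1) at t=1.5529
    x: enter (6,1) at t=2.3955
    y: enter (6,0) at t=2.5882 ← occupied
  → r_1 = 2.5882
beam 2: φ=0°, α=330°
  dir = (cos 330°, sin 330°) = (0.8660, -0.5000); from cell (5,3)
  next x-line at t=0.7159, next y-line at t=1.0000; Δt_x=1.1547, Δt_y=2.0000
    x: enter (6,3) at t=0.7159
    y: enter (6,2) at t=1.0000
    x: enter (7,2) at t=1.8706
    y: enter (7,1) at t=3.0000
    x: enter (8,1) at t=3.0253 ← occupied
  → r_2 = 3.0253
beam 3: φ=45°, α=15°
  dir = (cos 15°, sin 15°) = (0.9659, 0.2588); from cell (5,3)
  next x-line at t=0.6419, next y-line at t=1.9319; Δt_x=1.0353, Δt_y=3.8637
    x: enter (6,3) at t=0.6419
    x: enter (7,3) at t=1.6771
    y: enter (7,4) at t=1.9319
    x: enter (8,4) at t=2.7124 ← occupied
  → r_3 = 2.7124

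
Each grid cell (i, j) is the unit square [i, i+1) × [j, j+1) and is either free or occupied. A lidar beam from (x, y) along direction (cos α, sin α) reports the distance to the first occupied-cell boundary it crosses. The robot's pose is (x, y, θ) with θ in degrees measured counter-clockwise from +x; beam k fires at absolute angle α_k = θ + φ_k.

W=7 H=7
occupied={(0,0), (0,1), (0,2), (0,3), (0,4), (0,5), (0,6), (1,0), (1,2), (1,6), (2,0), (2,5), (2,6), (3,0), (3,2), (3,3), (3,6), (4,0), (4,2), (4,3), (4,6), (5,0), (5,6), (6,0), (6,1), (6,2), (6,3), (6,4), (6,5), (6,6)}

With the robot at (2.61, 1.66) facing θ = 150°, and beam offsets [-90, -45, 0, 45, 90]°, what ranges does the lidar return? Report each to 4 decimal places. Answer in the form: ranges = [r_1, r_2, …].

ranges = [0.7800, 4.4931, 0.7044, 1.6668, 0.7621]

beam 1: φ=-90°, α=60°
  dir = (cos 60°, sin 60°) = (0.5000, 0.8660); from cell (2,1)
  next x-line at t=0.7800, next y-line at t=0.3926; Δt_x=2.0000, Δt_y=1.1547
    y: enter (2,2) at t=0.3926
    x: enter (3,2) at t=0.7800 ← occupied
  → r_1 = 0.7800
beam 2: φ=-45°, α=105°
  dir = (cos 105°, sin 105°) = (-0.2588, 0.9659); from cell (2,1)
  next x-line at t=2.3569, next y-line at t=0.3520; Δt_x=3.8637, Δt_y=1.0353
    y: enter (2,2) at t=0.3520
    y: enter (2,3) at t=1.3873
    x: enter (1,3) at t=2.3569
    y: enter (1,4) at t=2.4225
    y: enter (1,5) at t=3.4578
    y: enter (1,6) at t=4.4931 ← occupied
  → r_2 = 4.4931
beam 3: φ=0°, α=150°
  dir = (cos 150°, sin 150°) = (-0.8660, 0.5000); from cell (2,1)
  next x-line at t=0.7044, next y-line at t=0.6800; Δt_x=1.1547, Δt_y=2.0000
    y: enter (2,2) at t=0.6800
    x: enter (1,2) at t=0.7044 ← occupied
  → r_3 = 0.7044
beam 4: φ=45°, α=195°
  dir = (cos 195°, sin 195°) = (-0.9659, -0.2588); from cell (2,1)
  next x-line at t=0.6315, next y-line at t=2.5500; Δt_x=1.0353, Δt_y=3.8637
    x: enter (1,1) at t=0.6315
    x: enter (0,1) at t=1.6668 ← occupied
  → r_4 = 1.6668
beam 5: φ=90°, α=240°
  dir = (cos 240°, sin 240°) = (-0.5000, -0.8660); from cell (2,1)
  next x-line at t=1.2200, next y-line at t=0.7621; Δt_x=2.0000, Δt_y=1.1547
    y: enter (2,0) at t=0.7621 ← occupied
  → r_5 = 0.7621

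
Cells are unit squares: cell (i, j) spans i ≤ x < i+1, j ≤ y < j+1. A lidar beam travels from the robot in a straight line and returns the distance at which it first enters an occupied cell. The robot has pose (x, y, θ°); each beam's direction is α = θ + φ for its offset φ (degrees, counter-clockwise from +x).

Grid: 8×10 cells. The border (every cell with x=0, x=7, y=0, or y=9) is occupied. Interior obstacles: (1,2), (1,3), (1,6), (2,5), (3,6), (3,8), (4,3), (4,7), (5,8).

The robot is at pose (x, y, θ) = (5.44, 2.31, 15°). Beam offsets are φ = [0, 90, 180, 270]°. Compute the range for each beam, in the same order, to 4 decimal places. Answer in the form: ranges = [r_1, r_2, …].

ranges = [1.6150, 1.7000, 4.5966, 1.3562]

beam 1: φ=0°, α=15°
  dir = (cos 15°, sin 15°) = (0.9659, 0.2588); from cell (5,2)
  next x-line at t=0.5798, next y-line at t=2.6660; Δt_x=1.0353, Δt_y=3.8637
    x: enter (6,2) at t=0.5798
    x: enter (7,2) at t=1.6150 ← occupied
  → r_1 = 1.6150
beam 2: φ=90°, α=105°
  dir = (cos 105°, sin 105°) = (-0.2588, 0.9659); from cell (5,2)
  next x-line at t=1.7000, next y-line at t=0.7143; Δt_x=3.8637, Δt_y=1.0353
    y: enter (5,3) at t=0.7143
    x: enter (4,3) at t=1.7000 ← occupied
  → r_2 = 1.7000
beam 3: φ=180°, α=195°
  dir = (cos 195°, sin 195°) = (-0.9659, -0.2588); from cell (5,2)
  next x-line at t=0.4555, next y-line at t=1.1977; Δt_x=1.0353, Δt_y=3.8637
    x: enter (4,2) at t=0.4555
    y: enter (4,1) at t=1.1977
    x: enter (3,1) at t=1.4908
    x: enter (2,1) at t=2.5261
    x: enter (1,1) at t=3.5614
    x: enter (0,1) at t=4.5966 ← occupied
  → r_3 = 4.5966
beam 4: φ=270°, α=285°
  dir = (cos 285°, sin 285°) = (0.2588, -0.9659); from cell (5,2)
  next x-line at t=2.1637, next y-line at t=0.3209; Δt_x=3.8637, Δt_y=1.0353
    y: enter (5,1) at t=0.3209
    y: enter (5,0) at t=1.3562 ← occupied
  → r_4 = 1.3562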